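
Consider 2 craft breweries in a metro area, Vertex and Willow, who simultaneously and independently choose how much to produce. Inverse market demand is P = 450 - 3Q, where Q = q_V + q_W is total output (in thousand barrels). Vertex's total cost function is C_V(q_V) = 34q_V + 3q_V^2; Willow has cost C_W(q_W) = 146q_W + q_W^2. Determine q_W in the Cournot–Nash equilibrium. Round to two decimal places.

27.59

Vertex's profit: π_V = (450 - 3Q)q_V - (34q_V + 3q_V²). Setting ∂π_V/∂q_V = 0: 416 - 12q_V - 3(q_W) = 0.
Willow's first-order condition: 304 - 8q_W - 3(q_V) = 0.
Best responses: q_V = (416 - 3q_W)/12, q_W = (304 - 3q_V)/8.
Solving the pair: q_V = 27.7701, q_W = 800/29.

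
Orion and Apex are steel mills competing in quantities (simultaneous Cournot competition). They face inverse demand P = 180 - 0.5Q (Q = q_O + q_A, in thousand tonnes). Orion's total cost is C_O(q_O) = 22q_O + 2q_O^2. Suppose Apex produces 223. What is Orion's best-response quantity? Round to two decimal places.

9.30

With the rival's output fixed at 223, Orion's profit is π_O = (180 - (1/2)·223 - (1/2)q_O)q_O - (22q_O + 2q_O²) = (137/2 - (1/2)q_O)q_O - (22q_O + 2q_O²).
∂π_O/∂q_O = 93/2 - 5q_O = 0, so q_O = 93/10.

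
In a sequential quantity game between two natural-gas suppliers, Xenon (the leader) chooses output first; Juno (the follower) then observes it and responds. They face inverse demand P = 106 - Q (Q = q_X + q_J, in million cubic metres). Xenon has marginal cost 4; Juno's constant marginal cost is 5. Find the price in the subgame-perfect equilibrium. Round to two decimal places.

Solve by backward induction. Given q_X, the follower Juno maximises π_J = (106 - q_X - q_J)q_J - 5q_J.
Setting the follower's marginal profit to zero, 101 - q_X - 2q_J = 0, i.e. q_J = (101 - q_X)/2.
Xenon substitutes q_J(q_X) into its own profit: π_X = q_X(106 - q_X - (101 - q_X)/2) - 4q_X = (111/2 - (1/2)q_X)q_X - 4q_X.
The leader's first-order condition 103/2 - q_X = 0 yields q_X = 103/2.
Then q_J = (101 - 103/2)/2 = 99/4.
Total output Q = 305/4, so price P = 106 - 305/4 = 119/4.

29.75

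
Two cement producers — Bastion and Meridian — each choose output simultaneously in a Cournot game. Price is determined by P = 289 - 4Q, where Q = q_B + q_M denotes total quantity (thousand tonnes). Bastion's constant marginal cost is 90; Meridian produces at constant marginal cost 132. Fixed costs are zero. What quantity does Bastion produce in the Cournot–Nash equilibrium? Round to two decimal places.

20.08

Bastion's profit: π_B = (289 - 4Q)q_B - (90q_B). Setting ∂π_B/∂q_B = 0: 199 - 8q_B - 4(q_M) = 0.
Meridian's first-order condition: 157 - 8q_M - 4(q_B) = 0.
Best responses: q_B = (199 - 4q_M)/8, q_M = (157 - 4q_B)/8.
Solving the pair: q_B = 241/12, q_M = 115/12.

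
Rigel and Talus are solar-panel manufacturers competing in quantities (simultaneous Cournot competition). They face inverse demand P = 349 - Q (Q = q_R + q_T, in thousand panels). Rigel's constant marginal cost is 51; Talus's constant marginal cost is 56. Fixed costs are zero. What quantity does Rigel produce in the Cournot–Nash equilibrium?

101

Rigel's profit: π_R = (349 - Q)q_R - (51q_R). Setting ∂π_R/∂q_R = 0: 298 - 2q_R - (q_T) = 0.
Talus's first-order condition: 293 - 2q_T - (q_R) = 0.
So q_R = (298 - q_T)/2 and q_T = (293 - q_R)/2.
Solving the pair: q_R = 101, q_T = 96.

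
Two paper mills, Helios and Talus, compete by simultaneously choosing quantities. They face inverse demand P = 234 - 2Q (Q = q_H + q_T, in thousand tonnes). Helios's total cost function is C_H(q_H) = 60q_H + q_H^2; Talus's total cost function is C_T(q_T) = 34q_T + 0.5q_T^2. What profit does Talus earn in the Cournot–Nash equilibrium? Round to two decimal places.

Helios's profit: π_H = (234 - 2Q)q_H - (60q_H + q_H²). Setting ∂π_H/∂q_H = 0: 174 - 6q_H - 2(q_T) = 0.
Talus's first-order condition: 200 - 5q_T - 2(q_H) = 0.
So q_H = (174 - 2q_T)/6 and q_T = (200 - 2q_H)/5.
Substituting one into the other gives q_H = 235/13 and q_T = 426/13.
Price P = 234 - 2·(661/13) = 1720/13.
Talus's profit: (1720/13)·(426/13) - 34·(426/13) - (1/2)(426/13)² = 2684.5562.

2684.56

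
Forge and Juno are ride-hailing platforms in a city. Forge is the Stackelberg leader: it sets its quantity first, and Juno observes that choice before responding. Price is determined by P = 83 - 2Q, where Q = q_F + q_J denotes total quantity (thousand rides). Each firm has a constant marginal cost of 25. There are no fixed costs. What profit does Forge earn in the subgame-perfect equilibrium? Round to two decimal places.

210.25

Solve by backward induction. Given q_F, the follower Juno maximises π_J = (83 - 2q_F - 2q_J)q_J - 25q_J.
Setting the follower's marginal profit to zero, 58 - 2q_F - 4q_J = 0, i.e. q_J = (58 - 2q_F)/4.
The leader anticipates this reaction. Substituting into P = 83 - 2Q gives P = 54 - q_F, so π_F = (54 - q_F)q_F - 25q_F.
Maximising: ∂π_F/∂q_F = 29 - 2q_F = 0, giving q_F = 29/2.
Then q_J = (58 - 2·(29/2))/4 = 29/4.
Price P = 83 - 2·(87/4) = 79/2.
Forge's profit: (79/2 - 25)·(29/2) = 841/4.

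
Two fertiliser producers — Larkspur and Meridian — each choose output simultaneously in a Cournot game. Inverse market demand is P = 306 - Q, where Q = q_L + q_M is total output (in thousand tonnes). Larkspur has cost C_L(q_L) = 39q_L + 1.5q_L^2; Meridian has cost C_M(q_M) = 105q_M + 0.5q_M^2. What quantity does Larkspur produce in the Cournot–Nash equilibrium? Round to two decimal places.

42.86

Larkspur's profit: π_L = (306 - Q)q_L - (39q_L + (3/2)q_L²). Setting ∂π_L/∂q_L = 0: 267 - 5q_L - (q_M) = 0.
Meridian's profit: π_M = (306 - Q)q_M - (105q_M + (1/2)q_M²). Setting ∂π_M/∂q_M = 0: 201 - 3q_M - (q_L) = 0.
So q_L = (267 - q_M)/5 and q_M = (201 - q_L)/3.
Solving the pair: q_L = 300/7, q_M = 369/7.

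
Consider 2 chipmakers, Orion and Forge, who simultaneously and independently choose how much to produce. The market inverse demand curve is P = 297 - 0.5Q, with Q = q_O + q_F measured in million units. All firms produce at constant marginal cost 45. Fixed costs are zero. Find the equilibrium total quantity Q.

336

Each firm earns π_i = (297 - 0.5Q)q_i - 45q_i.
First-order condition (treating rivals' output as given): 252 - q_i - (1/2)q_j = 0.
With identical firms every q_j equals q_i, so q_j = q_i and 252 = (3/2)q_i, giving q_i = 168.
Total output Q = 168 + 168 = 336.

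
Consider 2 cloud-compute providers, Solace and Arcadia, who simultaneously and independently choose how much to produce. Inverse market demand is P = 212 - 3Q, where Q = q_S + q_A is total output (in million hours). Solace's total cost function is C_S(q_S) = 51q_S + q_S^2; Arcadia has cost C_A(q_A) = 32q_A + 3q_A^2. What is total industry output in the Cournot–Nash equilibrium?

Solace's profit: π_S = (212 - 3Q)q_S - (51q_S + q_S²). Setting ∂π_S/∂q_S = 0: 161 - 8q_S - 3(q_A) = 0.
Arcadia's first-order condition: 180 - 12q_A - 3(q_S) = 0.
Best responses: q_S = (161 - 3q_A)/8, q_A = (180 - 3q_S)/12.
Solving the pair: q_S = 16, q_A = 11.
Total output Q = 16 + 11 = 27.

27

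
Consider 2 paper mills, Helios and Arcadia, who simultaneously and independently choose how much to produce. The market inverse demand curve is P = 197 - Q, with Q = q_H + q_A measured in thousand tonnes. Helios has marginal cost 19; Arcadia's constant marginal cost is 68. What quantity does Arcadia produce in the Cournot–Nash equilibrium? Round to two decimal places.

Helios's profit: π_H = (197 - Q)q_H - (19q_H). Setting ∂π_H/∂q_H = 0: 178 - 2q_H - (q_A) = 0.
Arcadia's profit: π_A = (197 - Q)q_A - (68q_A). Setting ∂π_A/∂q_A = 0: 129 - 2q_A - (q_H) = 0.
Rearranging gives the reaction functions q_H = (178 - q_A)/2 and q_A = (129 - q_H)/2.
Substituting one into the other gives q_H = 227/3 and q_A = 80/3.

26.67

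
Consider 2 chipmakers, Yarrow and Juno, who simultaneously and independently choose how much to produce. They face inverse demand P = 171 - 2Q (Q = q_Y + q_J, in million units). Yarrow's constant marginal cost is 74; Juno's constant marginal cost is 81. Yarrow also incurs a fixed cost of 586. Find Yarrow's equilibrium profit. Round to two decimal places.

Yarrow's profit: π_Y = (171 - 2Q)q_Y - (74q_Y). Setting ∂π_Y/∂q_Y = 0: 97 - 4q_Y - 2(q_J) = 0.
Juno's first-order condition: 90 - 4q_J - 2(q_Y) = 0.
So q_Y = (97 - 2q_J)/4 and q_J = (90 - 2q_Y)/4.
Substituting one into the other gives q_Y = 52/3 and q_J = 83/6.
Price P = 171 - 2·(187/6) = 326/3.
Yarrow's profit: (326/3 - 74)·(52/3) - 586 = 134/9.

14.89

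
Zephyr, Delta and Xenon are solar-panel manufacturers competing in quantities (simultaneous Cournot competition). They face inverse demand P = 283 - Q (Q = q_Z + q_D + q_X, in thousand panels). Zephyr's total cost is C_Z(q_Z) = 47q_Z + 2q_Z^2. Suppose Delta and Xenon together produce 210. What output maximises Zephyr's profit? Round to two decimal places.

4.33

With rivals' combined output fixed at 210, Zephyr's profit is π_Z = (283 - 210 - q_Z)q_Z - (47q_Z + 2q_Z²) = (73 - q_Z)q_Z - (47q_Z + 2q_Z²).
∂π_Z/∂q_Z = 26 - 6q_Z = 0, so q_Z = 13/3.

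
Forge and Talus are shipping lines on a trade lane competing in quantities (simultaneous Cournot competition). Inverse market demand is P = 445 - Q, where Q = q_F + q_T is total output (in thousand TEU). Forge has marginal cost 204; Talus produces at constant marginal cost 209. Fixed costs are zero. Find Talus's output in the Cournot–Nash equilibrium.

Forge's profit: π_F = (445 - Q)q_F - (204q_F). Setting ∂π_F/∂q_F = 0: 241 - 2q_F - (q_T) = 0.
Talus's first-order condition: 236 - 2q_T - (q_F) = 0.
Best responses: q_F = (241 - q_T)/2, q_T = (236 - q_F)/2.
Solving the pair: q_F = 82, q_T = 77.

77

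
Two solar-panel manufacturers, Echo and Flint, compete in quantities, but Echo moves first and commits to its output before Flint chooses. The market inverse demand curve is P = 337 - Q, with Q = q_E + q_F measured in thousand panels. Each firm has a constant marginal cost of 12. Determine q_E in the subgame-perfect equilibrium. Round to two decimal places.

Solve by backward induction. Given q_E, the follower Flint maximises π_F = (337 - q_E - q_F)q_F - 12q_F.
Follower FOC: 325 - q_E - 2q_F = 0, so q_F(q_E) = (325 - q_E)/2.
The leader anticipates this reaction. Substituting into P = 337 - Q gives P = 349/2 - (1/2)q_E, so π_E = (349/2 - (1/2)q_E)q_E - 12q_E.
Maximising: ∂π_E/∂q_E = 325/2 - q_E = 0, giving q_E = 325/2.
Then q_F = (325 - 325/2)/2 = 325/4.

162.50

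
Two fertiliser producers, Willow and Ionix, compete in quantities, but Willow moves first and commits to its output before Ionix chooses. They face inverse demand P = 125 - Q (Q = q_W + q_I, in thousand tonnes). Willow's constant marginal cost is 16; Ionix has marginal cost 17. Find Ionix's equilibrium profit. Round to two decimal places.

The follower Ionix best-responds to any q_W: π_I = (125 - Q)q_I - 17q_I.
Follower FOC: 108 - q_W - 2q_I = 0, so q_I(q_W) = (108 - q_W)/2.
Willow substitutes q_I(q_W) into its own profit: π_W = q_W(125 - q_W - (108 - q_W)/2) - 16q_W = (71 - (1/2)q_W)q_W - 16q_W.
Maximising: ∂π_W/∂q_W = 55 - q_W = 0, giving q_W = 55.
Then q_I = (108 - 55)/2 = 53/2.
Price P = 125 - 163/2 = 87/2.
Ionix's profit: (87/2 - 17)·(53/2) = 702.2500.

702.25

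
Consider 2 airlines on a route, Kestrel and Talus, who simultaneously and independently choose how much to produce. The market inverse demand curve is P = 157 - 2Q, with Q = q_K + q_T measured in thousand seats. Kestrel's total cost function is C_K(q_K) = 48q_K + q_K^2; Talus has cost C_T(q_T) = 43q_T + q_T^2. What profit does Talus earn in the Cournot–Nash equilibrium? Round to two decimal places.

636.20

Kestrel's profit: π_K = (157 - 2Q)q_K - (48q_K + q_K²). Setting ∂π_K/∂q_K = 0: 109 - 6q_K - 2(q_T) = 0.
Talus's profit: π_T = (157 - 2Q)q_T - (43q_T + q_T²). Setting ∂π_T/∂q_T = 0: 114 - 6q_T - 2(q_K) = 0.
Best responses: q_K = (109 - 2q_T)/6, q_T = (114 - 2q_K)/6.
Substituting one into the other gives q_K = 213/16 and q_T = 233/16.
Price P = 157 - 2·(223/8) = 405/4.
Talus's profit: (405/4)·(233/16) - 43·(233/16) - (233/16)² = 636.1992.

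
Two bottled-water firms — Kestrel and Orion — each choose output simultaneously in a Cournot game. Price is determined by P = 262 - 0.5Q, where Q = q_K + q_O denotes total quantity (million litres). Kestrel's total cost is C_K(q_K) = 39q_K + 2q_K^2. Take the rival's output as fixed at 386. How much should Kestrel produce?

6

With the rival's output fixed at 386, Kestrel's profit is π_K = (262 - (1/2)·386 - (1/2)q_K)q_K - (39q_K + 2q_K²) = (69 - (1/2)q_K)q_K - (39q_K + 2q_K²).
∂π_K/∂q_K = 30 - 5q_K = 0, so q_K = 6.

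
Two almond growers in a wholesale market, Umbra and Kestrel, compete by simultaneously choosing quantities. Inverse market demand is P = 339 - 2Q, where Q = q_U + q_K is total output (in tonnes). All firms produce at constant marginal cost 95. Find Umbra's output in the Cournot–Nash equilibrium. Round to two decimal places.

40.67

Each firm earns π_i = (339 - 2Q)q_i - 95q_i.
First-order condition (treating rivals' output as given): 244 - 4q_i - 2q_j = 0.
With identical firms every q_j equals q_i, so q_j = q_i and 244 = 6q_i, giving q_i = 122/3.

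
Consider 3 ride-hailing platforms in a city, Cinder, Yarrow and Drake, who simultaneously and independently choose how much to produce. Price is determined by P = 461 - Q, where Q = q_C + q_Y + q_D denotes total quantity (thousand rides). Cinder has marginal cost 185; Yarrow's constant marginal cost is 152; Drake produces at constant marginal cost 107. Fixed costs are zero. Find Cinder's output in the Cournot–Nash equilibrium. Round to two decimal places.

41.25

Cinder's profit: π_C = (461 - Q)q_C - (185q_C). Setting ∂π_C/∂q_C = 0: 276 - 2q_C - (q_Y + q_D) = 0.
Yarrow's profit: π_Y = (461 - Q)q_Y - (152q_Y). Setting ∂π_Y/∂q_Y = 0: 309 - 2q_Y - (q_C + q_D) = 0.
Drake's profit: π_D = (461 - Q)q_D - (107q_D). Setting ∂π_D/∂q_D = 0: 354 - 2q_D - (q_C + q_Y) = 0.
Adding the 3 conditions: 939 − 2Q − 2Q = 0, i.e. Q = 939/4.
Back-substituting: q_C = (276 − 939/4) = 165/4, q_Y = (309 − 939/4) = 297/4, q_D = (354 − 939/4) = 477/4.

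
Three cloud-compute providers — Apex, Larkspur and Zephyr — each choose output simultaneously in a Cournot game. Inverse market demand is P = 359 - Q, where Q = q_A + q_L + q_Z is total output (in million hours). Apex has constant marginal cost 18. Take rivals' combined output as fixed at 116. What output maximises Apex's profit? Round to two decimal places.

112.50

With rivals' combined output fixed at 116, Apex's profit is π_A = (359 - 116 - q_A)q_A - (18q_A) = (243 - q_A)q_A - (18q_A).
∂π_A/∂q_A = 225 - 2q_A = 0, so q_A = 225/2.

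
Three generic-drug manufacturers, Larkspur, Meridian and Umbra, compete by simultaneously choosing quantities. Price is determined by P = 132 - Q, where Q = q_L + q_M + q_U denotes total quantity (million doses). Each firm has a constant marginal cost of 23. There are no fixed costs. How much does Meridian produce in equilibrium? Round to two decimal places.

A representative firm's profit is π_i = q_i(132 - Q) - 23q_i.
Setting ∂π_i/∂q_i = 0 with rivals' quantities fixed: 109 - 2q_i - Σ_{j≠i} q_j = 0.
With identical firms every q_j equals q_i, so Σ_{j≠i} q_j = 2q_i and 109 = 4q_i, giving q_i = 109/4.

27.25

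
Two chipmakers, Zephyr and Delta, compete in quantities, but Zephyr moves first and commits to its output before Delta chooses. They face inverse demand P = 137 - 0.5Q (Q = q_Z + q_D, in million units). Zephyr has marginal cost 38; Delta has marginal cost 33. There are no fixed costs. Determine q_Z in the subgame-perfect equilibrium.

Solve by backward induction. Given q_Z, the follower Delta maximises π_D = (137 - (1/2)q_Z - (1/2)q_D)q_D - 33q_D.
Setting the follower's marginal profit to zero, 104 - (1/2)q_Z - q_D = 0, i.e. q_D = (104 - (1/2)q_Z).
Zephyr substitutes q_D(q_Z) into its own profit: π_Z = q_Z(137 - (1/2)q_Z - (104 - (1/2)q_Z)/2) - 38q_Z = (85 - (1/4)q_Z)q_Z - 38q_Z.
Leader FOC: 47 - (1/2)q_Z = 0, so q_Z = 94.
Then q_D = (104 - (1/2)·94) = 57.

94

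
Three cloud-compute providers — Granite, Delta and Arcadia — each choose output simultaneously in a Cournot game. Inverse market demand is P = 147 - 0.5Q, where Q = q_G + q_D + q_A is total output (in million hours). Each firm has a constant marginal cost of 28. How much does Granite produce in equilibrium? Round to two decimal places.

59.50

A representative firm's profit is π_i = q_i(147 - 0.5Q) - 28q_i.
Setting ∂π_i/∂q_i = 0 with rivals' quantities fixed: 119 - q_i - (1/2)·Σ_{j≠i} q_j = 0.
With identical firms every q_j equals q_i, so Σ_{j≠i} q_j = 2q_i and 119 = 2q_i, giving q_i = 119/2.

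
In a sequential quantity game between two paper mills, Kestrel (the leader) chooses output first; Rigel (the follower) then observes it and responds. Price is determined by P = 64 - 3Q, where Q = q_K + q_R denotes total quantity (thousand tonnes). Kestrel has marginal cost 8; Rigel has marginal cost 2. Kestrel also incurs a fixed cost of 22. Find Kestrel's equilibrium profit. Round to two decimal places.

82.17

Solve by backward induction. Given q_K, the follower Rigel maximises π_R = (64 - 3q_K - 3q_R)q_R - 2q_R.
Setting the follower's marginal profit to zero, 62 - 3q_K - 6q_R = 0, i.e. q_R = (62 - 3q_K)/6.
The leader anticipates this reaction. Substituting into P = 64 - 3Q gives P = 33 - (3/2)q_K, so π_K = (33 - (3/2)q_K)q_K - 8q_K.
Maximising: ∂π_K/∂q_K = 25 - 3q_K = 0, giving q_K = 25/3.
Then q_R = (62 - 3·(25/3))/6 = 37/6.
Price P = 64 - 3·(29/2) = 41/2.
Kestrel's profit: (41/2 - 8)·(25/3) - 22 = 493/6.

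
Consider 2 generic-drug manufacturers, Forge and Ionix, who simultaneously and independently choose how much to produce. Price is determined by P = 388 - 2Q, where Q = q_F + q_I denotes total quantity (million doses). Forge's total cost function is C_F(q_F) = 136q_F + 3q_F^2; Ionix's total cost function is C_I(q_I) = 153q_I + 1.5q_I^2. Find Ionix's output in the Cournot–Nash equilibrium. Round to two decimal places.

Forge's profit: π_F = (388 - 2Q)q_F - (136q_F + 3q_F²). Setting ∂π_F/∂q_F = 0: 252 - 10q_F - 2(q_I) = 0.
Ionix's first-order condition: 235 - 7q_I - 2(q_F) = 0.
Rearranging gives the reaction functions q_F = (252 - 2q_I)/10 and q_I = (235 - 2q_F)/7.
Solving the pair: q_F = 647/33, q_I = 923/33.

27.97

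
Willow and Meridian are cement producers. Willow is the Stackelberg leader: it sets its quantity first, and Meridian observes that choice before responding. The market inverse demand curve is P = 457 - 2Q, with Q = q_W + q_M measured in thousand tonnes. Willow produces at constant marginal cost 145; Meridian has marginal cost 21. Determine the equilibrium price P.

Solve by backward induction. Given q_W, the follower Meridian maximises π_M = (457 - 2q_W - 2q_M)q_M - 21q_M.
Follower FOC: 436 - 2q_W - 4q_M = 0, so q_M(q_W) = (436 - 2q_W)/4.
Willow substitutes q_M(q_W) into its own profit: π_W = q_W(457 - 2q_W - (436 - 2q_W)/2) - 145q_W = (239 - q_W)q_W - 145q_W.
Maximising: ∂π_W/∂q_W = 94 - 2q_W = 0, giving q_W = 47.
Then q_M = (436 - 2·47)/4 = 171/2.
Total output Q = 265/2, so price P = 457 - 2·(265/2) = 192.

192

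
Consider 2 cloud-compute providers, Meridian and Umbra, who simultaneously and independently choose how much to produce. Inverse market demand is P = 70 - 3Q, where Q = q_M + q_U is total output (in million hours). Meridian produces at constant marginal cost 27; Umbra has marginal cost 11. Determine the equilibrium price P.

Meridian's profit: π_M = (70 - 3Q)q_M - (27q_M). Setting ∂π_M/∂q_M = 0: 43 - 6q_M - 3(q_U) = 0.
Umbra's profit: π_U = (70 - 3Q)q_U - (11q_U). Setting ∂π_U/∂q_U = 0: 59 - 6q_U - 3(q_M) = 0.
So q_M = (43 - 3q_U)/6 and q_U = (59 - 3q_M)/6.
Substituting one into the other gives q_M = 3 and q_U = 25/3.
Total output Q = 34/3, so price P = 70 - 3·(34/3) = 36.

36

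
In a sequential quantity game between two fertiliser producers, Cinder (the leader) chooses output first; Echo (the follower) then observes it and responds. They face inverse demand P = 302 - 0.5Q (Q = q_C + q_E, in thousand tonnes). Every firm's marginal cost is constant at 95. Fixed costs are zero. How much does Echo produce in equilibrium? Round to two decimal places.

103.50

The follower Echo best-responds to any q_C: π_E = (302 - 0.5Q)q_E - 95q_E.
Follower FOC: 207 - (1/2)q_C - q_E = 0, so q_E(q_C) = (207 - (1/2)q_C).
Cinder substitutes q_E(q_C) into its own profit: π_C = q_C(302 - (1/2)q_C - (207 - (1/2)q_C)/2) - 95q_C = (397/2 - (1/4)q_C)q_C - 95q_C.
Leader FOC: 207/2 - (1/2)q_C = 0, so q_C = 207.
Then q_E = (207 - (1/2)·207) = 207/2.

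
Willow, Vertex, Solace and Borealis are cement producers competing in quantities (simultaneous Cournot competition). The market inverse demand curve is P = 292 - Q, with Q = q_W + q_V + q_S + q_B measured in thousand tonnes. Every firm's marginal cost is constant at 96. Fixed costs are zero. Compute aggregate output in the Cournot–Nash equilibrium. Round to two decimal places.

A representative firm's profit is π_i = q_i(292 - Q) - 96q_i.
Setting ∂π_i/∂q_i = 0 with rivals' quantities fixed: 196 - 2q_i - Σ_{j≠i} q_j = 0.
With identical firms every q_j equals q_i, so Σ_{j≠i} q_j = 3q_i and 196 = 5q_i, giving q_i = 196/5.
Total output Q = 196/5 + 196/5 + 196/5 + 196/5 = 784/5.

156.80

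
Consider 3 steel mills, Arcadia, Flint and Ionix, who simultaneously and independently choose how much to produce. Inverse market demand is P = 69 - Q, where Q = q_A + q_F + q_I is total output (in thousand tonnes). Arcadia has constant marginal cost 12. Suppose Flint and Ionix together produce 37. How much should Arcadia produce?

With rivals' combined output fixed at 37, Arcadia's profit is π_A = (69 - 37 - q_A)q_A - (12q_A) = (32 - q_A)q_A - (12q_A).
∂π_A/∂q_A = 20 - 2q_A = 0, so q_A = 10.

10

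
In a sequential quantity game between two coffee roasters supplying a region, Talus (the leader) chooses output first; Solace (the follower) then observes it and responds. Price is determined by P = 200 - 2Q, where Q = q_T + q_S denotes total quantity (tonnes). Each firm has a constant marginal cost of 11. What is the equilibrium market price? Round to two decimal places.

Solve by backward induction. Given q_T, the follower Solace maximises π_S = (200 - 2q_T - 2q_S)q_S - 11q_S.
Follower FOC: 189 - 2q_T - 4q_S = 0, so q_S(q_T) = (189 - 2q_T)/4.
The leader anticipates this reaction. Substituting into P = 200 - 2Q gives P = 211/2 - q_T, so π_T = (211/2 - q_T)q_T - 11q_T.
Maximising: ∂π_T/∂q_T = 189/2 - 2q_T = 0, giving q_T = 189/4.
Then q_S = (189 - 2·(189/4))/4 = 189/8.
Total output Q = 567/8, so price P = 200 - 2·(567/8) = 233/4.

58.25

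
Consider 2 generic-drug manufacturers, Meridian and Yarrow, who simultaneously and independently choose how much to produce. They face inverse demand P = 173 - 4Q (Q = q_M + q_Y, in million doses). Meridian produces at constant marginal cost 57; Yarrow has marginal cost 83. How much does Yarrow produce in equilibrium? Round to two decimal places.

5.33

Meridian's profit: π_M = (173 - 4Q)q_M - (57q_M). Setting ∂π_M/∂q_M = 0: 116 - 8q_M - 4(q_Y) = 0.
Yarrow's first-order condition: 90 - 8q_Y - 4(q_M) = 0.
Best responses: q_M = (116 - 4q_Y)/8, q_Y = (90 - 4q_M)/8.
Substituting one into the other gives q_M = 71/6 and q_Y = 16/3.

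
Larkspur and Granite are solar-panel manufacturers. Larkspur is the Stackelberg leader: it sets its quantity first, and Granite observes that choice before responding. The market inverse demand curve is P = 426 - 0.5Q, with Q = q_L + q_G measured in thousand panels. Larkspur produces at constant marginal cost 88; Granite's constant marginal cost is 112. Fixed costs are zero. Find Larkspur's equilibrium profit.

32761

The follower Granite best-responds to any q_L: π_G = (426 - 0.5Q)q_G - 112q_G.
Follower FOC: 314 - (1/2)q_L - q_G = 0, so q_G(q_L) = (314 - (1/2)q_L).
The leader anticipates this reaction. Substituting into P = 426 - 0.5Q gives P = 269 - (1/4)q_L, so π_L = (269 - (1/4)q_L)q_L - 88q_L.
The leader's first-order condition 181 - (1/2)q_L = 0 yields q_L = 362.
Then q_G = (314 - (1/2)·362) = 133.
Price P = 426 - (1/2)·495 = 357/2.
Larkspur's profit: (357/2 - 88)·362 = 32761.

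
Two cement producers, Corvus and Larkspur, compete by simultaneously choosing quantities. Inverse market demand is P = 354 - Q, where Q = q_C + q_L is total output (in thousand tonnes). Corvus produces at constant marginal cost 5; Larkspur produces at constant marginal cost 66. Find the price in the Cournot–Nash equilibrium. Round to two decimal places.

141.67

Corvus's profit: π_C = (354 - Q)q_C - (5q_C). Setting ∂π_C/∂q_C = 0: 349 - 2q_C - (q_L) = 0.
Larkspur's profit: π_L = (354 - Q)q_L - (66q_L). Setting ∂π_L/∂q_L = 0: 288 - 2q_L - (q_C) = 0.
So q_C = (349 - q_L)/2 and q_L = (288 - q_C)/2.
Substituting one into the other gives q_C = 410/3 and q_L = 227/3.
Total output Q = 637/3, so price P = 354 - 637/3 = 425/3.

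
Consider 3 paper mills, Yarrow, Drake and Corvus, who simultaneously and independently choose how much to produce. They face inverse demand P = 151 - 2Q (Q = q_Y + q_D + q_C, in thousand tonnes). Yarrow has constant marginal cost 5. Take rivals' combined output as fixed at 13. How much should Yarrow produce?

30

With rivals' combined output fixed at 13, Yarrow's profit is π_Y = (151 - 2·13 - 2q_Y)q_Y - (5q_Y) = (125 - 2q_Y)q_Y - (5q_Y).
∂π_Y/∂q_Y = 120 - 4q_Y = 0, so q_Y = 30.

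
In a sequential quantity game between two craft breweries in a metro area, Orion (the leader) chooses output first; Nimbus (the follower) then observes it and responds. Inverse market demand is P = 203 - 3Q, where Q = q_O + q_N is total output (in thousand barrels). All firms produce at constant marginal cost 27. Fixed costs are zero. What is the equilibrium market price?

The follower Nimbus best-responds to any q_O: π_N = (203 - 3Q)q_N - 27q_N.
Follower FOC: 176 - 3q_O - 6q_N = 0, so q_N(q_O) = (176 - 3q_O)/6.
Orion substitutes q_N(q_O) into its own profit: π_O = q_O(203 - 3q_O - (176 - 3q_O)/2) - 27q_O = (115 - (3/2)q_O)q_O - 27q_O.
Maximising: ∂π_O/∂q_O = 88 - 3q_O = 0, giving q_O = 88/3.
Then q_N = (176 - 3·(88/3))/6 = 44/3.
Total output Q = 44, so price P = 203 - 3·44 = 71.

71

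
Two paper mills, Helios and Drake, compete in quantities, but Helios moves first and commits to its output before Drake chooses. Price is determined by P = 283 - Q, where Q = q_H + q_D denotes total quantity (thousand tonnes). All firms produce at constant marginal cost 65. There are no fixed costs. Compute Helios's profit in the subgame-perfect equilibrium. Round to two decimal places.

5940.50

Solve by backward induction. Given q_H, the follower Drake maximises π_D = (283 - q_H - q_D)q_D - 65q_D.
Setting the follower's marginal profit to zero, 218 - q_H - 2q_D = 0, i.e. q_D = (218 - q_H)/2.
The leader anticipates this reaction. Substituting into P = 283 - Q gives P = 174 - (1/2)q_H, so π_H = (174 - (1/2)q_H)q_H - 65q_H.
Leader FOC: 109 - q_H = 0, so q_H = 109.
Then q_D = (218 - 109)/2 = 109/2.
Price P = 283 - 327/2 = 239/2.
Helios's profit: (239/2 - 65)·109 = 5940.5000.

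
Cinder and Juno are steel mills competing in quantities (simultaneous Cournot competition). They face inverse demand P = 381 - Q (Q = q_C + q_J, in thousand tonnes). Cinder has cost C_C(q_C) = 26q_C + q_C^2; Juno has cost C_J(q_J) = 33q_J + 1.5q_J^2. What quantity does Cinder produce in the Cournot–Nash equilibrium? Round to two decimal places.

75.11

Cinder's profit: π_C = (381 - Q)q_C - (26q_C + q_C²). Setting ∂π_C/∂q_C = 0: 355 - 4q_C - (q_J) = 0.
Juno's profit: π_J = (381 - Q)q_J - (33q_J + (3/2)q_J²). Setting ∂π_J/∂q_J = 0: 348 - 5q_J - (q_C) = 0.
Rearranging gives the reaction functions q_C = (355 - q_J)/4 and q_J = (348 - q_C)/5.
Substituting one into the other gives q_C = 1427/19 and q_J = 1037/19.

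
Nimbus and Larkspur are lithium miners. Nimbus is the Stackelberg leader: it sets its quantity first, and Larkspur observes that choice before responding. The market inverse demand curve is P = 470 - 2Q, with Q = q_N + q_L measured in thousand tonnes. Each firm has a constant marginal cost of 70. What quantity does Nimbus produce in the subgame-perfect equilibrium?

Solve by backward induction. Given q_N, the follower Larkspur maximises π_L = (470 - 2q_N - 2q_L)q_L - 70q_L.
Setting the follower's marginal profit to zero, 400 - 2q_N - 4q_L = 0, i.e. q_L = (400 - 2q_N)/4.
Nimbus substitutes q_L(q_N) into its own profit: π_N = q_N(470 - 2q_N - (400 - 2q_N)/2) - 70q_N = (270 - q_N)q_N - 70q_N.
Maximising: ∂π_N/∂q_N = 200 - 2q_N = 0, giving q_N = 100.
Then q_L = (400 - 2·100)/4 = 50.

100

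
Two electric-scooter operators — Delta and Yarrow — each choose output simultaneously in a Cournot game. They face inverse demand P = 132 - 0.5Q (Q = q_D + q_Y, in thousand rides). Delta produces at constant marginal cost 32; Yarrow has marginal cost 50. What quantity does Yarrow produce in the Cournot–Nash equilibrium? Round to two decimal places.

42.67

Delta's profit: π_D = (132 - 0.5Q)q_D - (32q_D). Setting ∂π_D/∂q_D = 0: 100 - q_D - (1/2)(q_Y) = 0.
Yarrow's profit: π_Y = (132 - 0.5Q)q_Y - (50q_Y). Setting ∂π_Y/∂q_Y = 0: 82 - q_Y - (1/2)(q_D) = 0.
Rearranging gives the reaction functions q_D = (100 - (1/2)q_Y) and q_Y = (82 - (1/2)q_D).
Solving the pair: q_D = 236/3, q_Y = 128/3.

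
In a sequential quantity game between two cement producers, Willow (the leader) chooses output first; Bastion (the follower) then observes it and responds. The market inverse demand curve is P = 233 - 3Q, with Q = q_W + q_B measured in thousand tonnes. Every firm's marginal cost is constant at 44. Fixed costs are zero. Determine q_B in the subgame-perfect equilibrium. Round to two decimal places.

Solve by backward induction. Given q_W, the follower Bastion maximises π_B = (233 - 3q_W - 3q_B)q_B - 44q_B.
∂π_B/∂q_B = 189 - 3q_W - 6q_B = 0 gives the reaction function q_B = (189 - 3q_W)/6.
The leader anticipates this reaction. Substituting into P = 233 - 3Q gives P = 277/2 - (3/2)q_W, so π_W = (277/2 - (3/2)q_W)q_W - 44q_W.
The leader's first-order condition 189/2 - 3q_W = 0 yields q_W = 63/2.
Then q_B = (189 - 3·(63/2))/6 = 63/4.

15.75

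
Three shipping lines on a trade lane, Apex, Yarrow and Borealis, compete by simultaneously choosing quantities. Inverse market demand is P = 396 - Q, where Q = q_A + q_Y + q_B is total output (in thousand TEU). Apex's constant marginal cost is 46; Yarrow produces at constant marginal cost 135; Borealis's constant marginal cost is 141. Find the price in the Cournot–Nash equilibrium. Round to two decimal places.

179.50

Apex's profit: π_A = (396 - Q)q_A - (46q_A). Setting ∂π_A/∂q_A = 0: 350 - 2q_A - (q_Y + q_B) = 0.
Yarrow's profit: π_Y = (396 - Q)q_Y - (135q_Y). Setting ∂π_Y/∂q_Y = 0: 261 - 2q_Y - (q_A + q_B) = 0.
Borealis's profit: π_B = (396 - Q)q_B - (141q_B). Setting ∂π_B/∂q_B = 0: 255 - 2q_B - (q_A + q_Y) = 0.
Adding the 3 conditions: 866 − 2Q − 2Q = 0, i.e. Q = 433/2.
Back-substituting: q_A = (350 − 433/2) = 267/2, q_Y = (261 − 433/2) = 89/2, q_B = (255 − 433/2) = 77/2.
Total output Q = 433/2, so price P = 396 - 433/2 = 359/2.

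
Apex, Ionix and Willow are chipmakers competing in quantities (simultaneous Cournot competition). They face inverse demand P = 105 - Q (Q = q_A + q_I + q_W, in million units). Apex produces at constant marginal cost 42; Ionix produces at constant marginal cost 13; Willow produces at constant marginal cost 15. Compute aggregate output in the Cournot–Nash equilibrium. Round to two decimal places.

61.25

Apex's profit: π_A = (105 - Q)q_A - (42q_A). Setting ∂π_A/∂q_A = 0: 63 - 2q_A - (q_I + q_W) = 0.
Ionix's profit: π_I = (105 - Q)q_I - (13q_I). Setting ∂π_I/∂q_I = 0: 92 - 2q_I - (q_A + q_W) = 0.
Willow's profit: π_W = (105 - Q)q_W - (15q_W). Setting ∂π_W/∂q_W = 0: 90 - 2q_W - (q_A + q_I) = 0.
Adding the 3 conditions: 245 − 2Q − 2Q = 0, i.e. Q = 245/4.
Back-substituting: q_A = (63 − 245/4) = 7/4, q_I = (92 − 245/4) = 123/4, q_W = (90 − 245/4) = 115/4.
Total output Q = 7/4 + 123/4 + 115/4 = 245/4.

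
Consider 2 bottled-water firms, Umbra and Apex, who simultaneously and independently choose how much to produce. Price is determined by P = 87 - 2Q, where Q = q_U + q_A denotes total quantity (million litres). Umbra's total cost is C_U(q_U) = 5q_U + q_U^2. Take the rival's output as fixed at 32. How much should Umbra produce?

3

With the rival's output fixed at 32, Umbra's profit is π_U = (87 - 2·32 - 2q_U)q_U - (5q_U + q_U²) = (23 - 2q_U)q_U - (5q_U + q_U²).
∂π_U/∂q_U = 18 - 6q_U = 0, so q_U = 3.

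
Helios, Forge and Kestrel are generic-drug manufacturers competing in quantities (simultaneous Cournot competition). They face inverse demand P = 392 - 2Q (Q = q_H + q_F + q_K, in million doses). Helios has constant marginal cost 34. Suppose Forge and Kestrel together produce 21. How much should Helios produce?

With rivals' combined output fixed at 21, Helios's profit is π_H = (392 - 2·21 - 2q_H)q_H - (34q_H) = (350 - 2q_H)q_H - (34q_H).
∂π_H/∂q_H = 316 - 4q_H = 0, so q_H = 79.

79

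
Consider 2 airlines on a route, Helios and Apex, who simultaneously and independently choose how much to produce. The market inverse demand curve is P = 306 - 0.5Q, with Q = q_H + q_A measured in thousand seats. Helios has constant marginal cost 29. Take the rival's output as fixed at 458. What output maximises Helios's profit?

With the rival's output fixed at 458, Helios's profit is π_H = (306 - (1/2)·458 - (1/2)q_H)q_H - (29q_H) = (77 - (1/2)q_H)q_H - (29q_H).
∂π_H/∂q_H = 48 - q_H = 0, so q_H = 48.

48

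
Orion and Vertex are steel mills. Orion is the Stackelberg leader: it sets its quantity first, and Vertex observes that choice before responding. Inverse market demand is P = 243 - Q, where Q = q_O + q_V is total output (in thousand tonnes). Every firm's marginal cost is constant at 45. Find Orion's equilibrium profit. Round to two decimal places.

Solve by backward induction. Given q_O, the follower Vertex maximises π_V = (243 - q_O - q_V)q_V - 45q_V.
Follower FOC: 198 - q_O - 2q_V = 0, so q_V(q_O) = (198 - q_O)/2.
Orion substitutes q_V(q_O) into its own profit: π_O = q_O(243 - q_O - (198 - q_O)/2) - 45q_O = (144 - (1/2)q_O)q_O - 45q_O.
Leader FOC: 99 - q_O = 0, so q_O = 99.
Then q_V = (198 - 99)/2 = 99/2.
Price P = 243 - 297/2 = 189/2.
Orion's profit: (189/2 - 45)·99 = 4900.5000.

4900.50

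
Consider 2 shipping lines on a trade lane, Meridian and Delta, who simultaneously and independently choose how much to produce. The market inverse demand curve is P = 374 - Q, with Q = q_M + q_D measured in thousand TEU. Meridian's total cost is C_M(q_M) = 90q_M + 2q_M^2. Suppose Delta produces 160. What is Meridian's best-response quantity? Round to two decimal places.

20.67

With the rival's output fixed at 160, Meridian's profit is π_M = (374 - 160 - q_M)q_M - (90q_M + 2q_M²) = (214 - q_M)q_M - (90q_M + 2q_M²).
∂π_M/∂q_M = 124 - 6q_M = 0, so q_M = 62/3.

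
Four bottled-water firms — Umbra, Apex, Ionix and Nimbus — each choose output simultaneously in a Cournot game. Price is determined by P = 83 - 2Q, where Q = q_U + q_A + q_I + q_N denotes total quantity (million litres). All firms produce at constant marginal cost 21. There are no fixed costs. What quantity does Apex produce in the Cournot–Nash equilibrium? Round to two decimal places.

6.20

Each firm earns π_i = (83 - 2Q)q_i - 21q_i.
First-order condition (treating rivals' output as given): 62 - 4q_i - 2·Σ_{j≠i} q_j = 0.
With identical firms every q_j equals q_i, so Σ_{j≠i} q_j = 3q_i and 62 = 10q_i, giving q_i = 31/5.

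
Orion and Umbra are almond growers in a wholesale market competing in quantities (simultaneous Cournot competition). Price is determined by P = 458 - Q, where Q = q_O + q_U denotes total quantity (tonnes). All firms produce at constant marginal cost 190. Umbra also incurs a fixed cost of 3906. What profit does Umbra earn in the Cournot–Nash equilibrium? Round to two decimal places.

Each firm earns π_i = (458 - Q)q_i - 190q_i.
First-order condition (treating rivals' output as given): 268 - 2q_i - q_j = 0.
With identical firms every q_j equals q_i, so q_j = q_i and 268 = 3q_i, giving q_i = 268/3.
Price P = 458 - 536/3 = 838/3.
Umbra's profit: (838/3 - 190)·(268/3) - 3906 = 4074.4444.

4074.44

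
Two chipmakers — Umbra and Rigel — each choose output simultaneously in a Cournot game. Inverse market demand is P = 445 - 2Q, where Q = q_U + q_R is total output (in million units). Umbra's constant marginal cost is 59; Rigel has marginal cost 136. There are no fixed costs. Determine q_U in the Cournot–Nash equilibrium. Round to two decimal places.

77.17

Umbra's profit: π_U = (445 - 2Q)q_U - (59q_U). Setting ∂π_U/∂q_U = 0: 386 - 4q_U - 2(q_R) = 0.
Rigel's profit: π_R = (445 - 2Q)q_R - (136q_R). Setting ∂π_R/∂q_R = 0: 309 - 4q_R - 2(q_U) = 0.
Best responses: q_U = (386 - 2q_R)/4, q_R = (309 - 2q_U)/4.
Substituting one into the other gives q_U = 463/6 and q_R = 116/3.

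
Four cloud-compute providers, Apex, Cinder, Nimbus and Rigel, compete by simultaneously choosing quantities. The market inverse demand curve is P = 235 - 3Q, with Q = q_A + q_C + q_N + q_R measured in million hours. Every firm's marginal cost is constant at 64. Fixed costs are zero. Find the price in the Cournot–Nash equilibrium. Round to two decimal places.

98.20

Each firm earns π_i = (235 - 3Q)q_i - 64q_i.
First-order condition (treating rivals' output as given): 171 - 6q_i - 3·Σ_{j≠i} q_j = 0.
With identical firms every q_j equals q_i, so Σ_{j≠i} q_j = 3q_i and 171 = 15q_i, giving q_i = 57/5.
Total output Q = 228/5, so price P = 235 - 3·(228/5) = 491/5.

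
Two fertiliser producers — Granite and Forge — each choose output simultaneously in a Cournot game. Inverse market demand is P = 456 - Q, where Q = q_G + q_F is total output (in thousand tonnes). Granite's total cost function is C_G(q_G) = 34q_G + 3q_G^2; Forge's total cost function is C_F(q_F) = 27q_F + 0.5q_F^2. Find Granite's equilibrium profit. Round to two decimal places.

Granite's profit: π_G = (456 - Q)q_G - (34q_G + 3q_G²). Setting ∂π_G/∂q_G = 0: 422 - 8q_G - (q_F) = 0.
Forge's profit: π_F = (456 - Q)q_F - (27q_F + (1/2)q_F²). Setting ∂π_F/∂q_F = 0: 429 - 3q_F - (q_G) = 0.
So q_G = (422 - q_F)/8 and q_F = (429 - q_G)/3.
Solving the pair: q_G = 837/23, q_F = 130.8696.
Price P = 456 - 167.2609 = 288.7391.
Granite's profit: 288.7391·(837/23) - 34·(837/23) - 3(837/23)² = 5297.3081.

5297.31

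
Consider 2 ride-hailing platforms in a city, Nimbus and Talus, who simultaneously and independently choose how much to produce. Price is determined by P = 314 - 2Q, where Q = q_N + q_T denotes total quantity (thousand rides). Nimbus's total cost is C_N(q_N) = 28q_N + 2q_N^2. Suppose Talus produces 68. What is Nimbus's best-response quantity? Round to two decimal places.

18.75

With the rival's output fixed at 68, Nimbus's profit is π_N = (314 - 2·68 - 2q_N)q_N - (28q_N + 2q_N²) = (178 - 2q_N)q_N - (28q_N + 2q_N²).
∂π_N/∂q_N = 150 - 8q_N = 0, so q_N = 75/4.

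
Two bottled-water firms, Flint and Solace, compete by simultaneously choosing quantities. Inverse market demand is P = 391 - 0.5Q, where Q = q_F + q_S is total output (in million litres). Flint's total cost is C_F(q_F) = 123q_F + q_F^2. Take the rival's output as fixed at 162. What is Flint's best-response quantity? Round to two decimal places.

62.33

With the rival's output fixed at 162, Flint's profit is π_F = (391 - (1/2)·162 - (1/2)q_F)q_F - (123q_F + q_F²) = (310 - (1/2)q_F)q_F - (123q_F + q_F²).
∂π_F/∂q_F = 187 - 3q_F = 0, so q_F = 187/3.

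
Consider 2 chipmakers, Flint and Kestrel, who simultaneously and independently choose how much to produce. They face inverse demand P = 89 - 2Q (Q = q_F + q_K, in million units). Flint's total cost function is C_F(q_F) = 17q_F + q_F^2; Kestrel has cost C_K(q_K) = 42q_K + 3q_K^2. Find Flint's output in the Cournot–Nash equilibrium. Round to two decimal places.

Flint's profit: π_F = (89 - 2Q)q_F - (17q_F + q_F²). Setting ∂π_F/∂q_F = 0: 72 - 6q_F - 2(q_K) = 0.
Kestrel's first-order condition: 47 - 10q_K - 2(q_F) = 0.
Rearranging gives the reaction functions q_F = (72 - 2q_K)/6 and q_K = (47 - 2q_F)/10.
Substituting one into the other gives q_F = 313/28 and q_K = 69/28.

11.18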